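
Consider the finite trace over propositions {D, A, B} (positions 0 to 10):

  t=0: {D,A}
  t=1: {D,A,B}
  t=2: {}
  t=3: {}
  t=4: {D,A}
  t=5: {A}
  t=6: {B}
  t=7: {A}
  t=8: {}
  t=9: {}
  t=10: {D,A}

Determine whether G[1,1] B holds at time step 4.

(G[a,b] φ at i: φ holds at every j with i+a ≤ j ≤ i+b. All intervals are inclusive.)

Check B at every j in [5,5]:
  j=5: false
Fails at j=5 → formula fails.

Does not hold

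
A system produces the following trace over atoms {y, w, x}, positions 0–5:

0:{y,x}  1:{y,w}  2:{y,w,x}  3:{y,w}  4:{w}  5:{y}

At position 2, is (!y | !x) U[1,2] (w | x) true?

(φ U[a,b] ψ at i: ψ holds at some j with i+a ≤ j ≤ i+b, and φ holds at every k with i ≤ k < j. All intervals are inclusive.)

Does not hold

Need some j in [3,4] with (w | x), and (!y | !x) at every k in [2,j-1].
  j=3: (w | x) holds, but (!y | !x) fails at k=2 → not this j.
  j=4: (w | x) holds, but (!y | !x) fails at k=2 → not this j.
No j in the window works → until fails.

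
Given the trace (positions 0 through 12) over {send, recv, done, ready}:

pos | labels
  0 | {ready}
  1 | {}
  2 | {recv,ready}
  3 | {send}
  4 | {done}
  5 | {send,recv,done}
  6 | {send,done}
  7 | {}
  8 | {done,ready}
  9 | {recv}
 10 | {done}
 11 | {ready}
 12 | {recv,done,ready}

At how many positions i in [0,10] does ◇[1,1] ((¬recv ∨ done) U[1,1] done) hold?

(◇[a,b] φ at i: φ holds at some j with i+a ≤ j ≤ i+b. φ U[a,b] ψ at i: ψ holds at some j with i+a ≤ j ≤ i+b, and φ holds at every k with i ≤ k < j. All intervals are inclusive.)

5

Evaluate at each i in [0,10]:
  i=0: ✗ (none in [1,1])
  i=1: ✗ (none in [2,2])
  i=2: ✓ (witness j=3)
  i=3: ✓ (witness j=4)
  i=4: ✓ (witness j=5)
  i=5: ✗ (none in [6,6])
  i=6: ✓ (witness j=7)
  i=7: ✗ (none in [8,8])
  i=8: ✗ (none in [9,9])
  i=9: ✗ (none in [10,10])
  i=10: ✓ (witness j=11)
Positions where it holds: {2, 3, 4, 6, 10} → 5.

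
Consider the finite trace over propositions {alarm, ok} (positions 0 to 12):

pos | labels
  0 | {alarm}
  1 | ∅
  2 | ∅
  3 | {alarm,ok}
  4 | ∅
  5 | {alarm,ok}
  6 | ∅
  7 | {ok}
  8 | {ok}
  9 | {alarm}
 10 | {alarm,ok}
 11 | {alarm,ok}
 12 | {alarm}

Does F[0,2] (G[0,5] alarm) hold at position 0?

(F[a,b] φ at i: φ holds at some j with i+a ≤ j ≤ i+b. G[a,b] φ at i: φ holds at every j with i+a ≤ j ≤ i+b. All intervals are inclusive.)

Check G[0,5] alarm at each j in [0,2]:
  j=0: fails at 1
  j=1: fails at 1
  j=2: fails at 2
No position in the window satisfies it → formula fails.

No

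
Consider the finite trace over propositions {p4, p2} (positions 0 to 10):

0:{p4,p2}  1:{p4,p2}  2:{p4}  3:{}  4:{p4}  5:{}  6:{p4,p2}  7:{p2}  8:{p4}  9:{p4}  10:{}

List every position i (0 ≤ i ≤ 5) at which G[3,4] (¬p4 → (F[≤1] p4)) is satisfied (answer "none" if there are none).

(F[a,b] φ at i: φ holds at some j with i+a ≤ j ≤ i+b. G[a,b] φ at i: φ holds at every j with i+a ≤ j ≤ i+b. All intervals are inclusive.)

Evaluate at each i in [0,5]:
  i=0: ✓ (all of [3,4])
  i=1: ✓ (all of [4,5])
  i=2: ✓ (all of [5,6])
  i=3: ✓ (all of [6,7])
  i=4: ✓ (all of [7,8])
  i=5: ✓ (all of [8,9])

0, 1, 2, 3, 4, 5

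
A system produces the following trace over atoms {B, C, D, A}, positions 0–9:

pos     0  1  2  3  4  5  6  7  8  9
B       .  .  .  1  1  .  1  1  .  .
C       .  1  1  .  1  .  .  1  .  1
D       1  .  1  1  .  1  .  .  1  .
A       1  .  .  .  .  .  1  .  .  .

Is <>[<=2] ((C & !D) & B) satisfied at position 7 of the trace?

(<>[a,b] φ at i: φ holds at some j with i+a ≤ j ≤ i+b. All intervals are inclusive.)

True

Check ((C & !D) & B) at each j in [7,9]:
  j=7: true
  j=8: false
  j=9: false
Found at j=7 → formula holds.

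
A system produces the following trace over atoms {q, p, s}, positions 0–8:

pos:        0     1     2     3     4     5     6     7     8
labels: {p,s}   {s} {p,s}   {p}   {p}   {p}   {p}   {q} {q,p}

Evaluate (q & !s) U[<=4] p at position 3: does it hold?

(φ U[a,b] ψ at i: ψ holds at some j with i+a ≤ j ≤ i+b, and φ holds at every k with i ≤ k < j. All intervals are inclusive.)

Holds

Need some j in [3,7] with p, and (q & !s) at every k in [3,j-1].
  j=3: p holds; no prefix to check → satisfied.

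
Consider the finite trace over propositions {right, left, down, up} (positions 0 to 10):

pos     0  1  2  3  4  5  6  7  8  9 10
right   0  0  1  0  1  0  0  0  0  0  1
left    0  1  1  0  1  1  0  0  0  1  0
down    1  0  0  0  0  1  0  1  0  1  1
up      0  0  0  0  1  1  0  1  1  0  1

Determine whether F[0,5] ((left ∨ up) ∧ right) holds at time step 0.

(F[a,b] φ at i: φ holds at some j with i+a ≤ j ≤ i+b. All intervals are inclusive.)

Holds

Check ((left ∨ up) ∧ right) at each j in [0,5]:
  j=0: false
  j=1: false
  j=2: true
  j=3: false
  j=4: true
  j=5: false
Found at j=2 → formula holds.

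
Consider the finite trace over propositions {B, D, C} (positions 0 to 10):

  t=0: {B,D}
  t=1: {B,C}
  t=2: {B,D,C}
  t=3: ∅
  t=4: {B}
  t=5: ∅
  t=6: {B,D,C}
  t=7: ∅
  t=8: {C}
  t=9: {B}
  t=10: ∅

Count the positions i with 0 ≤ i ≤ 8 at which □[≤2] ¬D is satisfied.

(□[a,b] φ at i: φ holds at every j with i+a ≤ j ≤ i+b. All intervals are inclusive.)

Evaluate at each i in [0,8]:
  i=0: ✗ (fails at j=0)
  i=1: ✗ (fails at j=2)
  i=2: ✗ (fails at j=2)
  i=3: ✓ (all of [3,5])
  i=4: ✗ (fails at j=6)
  i=5: ✗ (fails at j=6)
  i=6: ✗ (fails at j=6)
  i=7: ✓ (all of [7,9])
  i=8: ✓ (all of [8,10])
Positions where it holds: {3, 7, 8} → 3.

3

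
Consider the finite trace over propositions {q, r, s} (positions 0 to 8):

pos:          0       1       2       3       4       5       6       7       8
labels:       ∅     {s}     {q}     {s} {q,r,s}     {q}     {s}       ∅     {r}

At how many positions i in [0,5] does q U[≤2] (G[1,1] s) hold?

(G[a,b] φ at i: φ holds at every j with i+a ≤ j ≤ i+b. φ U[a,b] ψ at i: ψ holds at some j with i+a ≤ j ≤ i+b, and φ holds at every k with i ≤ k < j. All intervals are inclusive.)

Evaluate at each i in [0,5]:
  i=0: ✓ (rhs at j=0)
  i=1: ✗ (lhs fails at k=1 before rhs at j=2)
  i=2: ✓ (rhs at j=2)
  i=3: ✓ (rhs at j=3)
  i=4: ✓ (rhs at j=5; lhs holds on [4,4])
  i=5: ✓ (rhs at j=5)
Positions where it holds: {0, 2, 3, 4, 5} → 5.

5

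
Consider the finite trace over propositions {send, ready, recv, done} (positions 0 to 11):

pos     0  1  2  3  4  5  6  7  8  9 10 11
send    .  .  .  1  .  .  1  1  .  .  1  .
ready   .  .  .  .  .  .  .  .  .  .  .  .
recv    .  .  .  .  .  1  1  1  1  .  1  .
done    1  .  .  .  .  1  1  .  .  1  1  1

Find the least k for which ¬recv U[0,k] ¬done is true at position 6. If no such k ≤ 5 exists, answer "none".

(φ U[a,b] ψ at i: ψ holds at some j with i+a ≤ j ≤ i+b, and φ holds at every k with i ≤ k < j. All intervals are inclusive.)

none

Need earliest j ≥ 6 with ¬done, and ¬recv at every k in [6,j-1].
  j=6: rhs fails.
  j=7: rhs holds but lhs fails at k=6.
  j=8: rhs holds but lhs fails at k=6.
  j=9: rhs fails.
  j=10: rhs fails.
  j=11: rhs fails.
No witness within the range → none.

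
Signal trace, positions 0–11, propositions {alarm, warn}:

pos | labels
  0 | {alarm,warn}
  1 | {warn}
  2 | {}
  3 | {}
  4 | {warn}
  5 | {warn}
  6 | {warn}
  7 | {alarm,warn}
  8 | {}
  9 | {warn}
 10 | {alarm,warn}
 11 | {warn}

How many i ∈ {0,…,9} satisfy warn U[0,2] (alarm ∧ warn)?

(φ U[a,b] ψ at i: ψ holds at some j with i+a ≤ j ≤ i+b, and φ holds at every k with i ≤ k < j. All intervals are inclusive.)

5

Evaluate at each i in [0,9]:
  i=0: ✓ (rhs at j=0)
  i=1: ✗ (no rhs in [1,3])
  i=2: ✗ (no rhs in [2,4])
  i=3: ✗ (no rhs in [3,5])
  i=4: ✗ (no rhs in [4,6])
  i=5: ✓ (rhs at j=7; lhs holds on [5,6])
  i=6: ✓ (rhs at j=7; lhs holds on [6,6])
  i=7: ✓ (rhs at j=7)
  i=8: ✗ (lhs fails at k=8 before rhs at j=10)
  i=9: ✓ (rhs at j=10; lhs holds on [9,9])
Positions where it holds: {0, 5, 6, 7, 9} → 5.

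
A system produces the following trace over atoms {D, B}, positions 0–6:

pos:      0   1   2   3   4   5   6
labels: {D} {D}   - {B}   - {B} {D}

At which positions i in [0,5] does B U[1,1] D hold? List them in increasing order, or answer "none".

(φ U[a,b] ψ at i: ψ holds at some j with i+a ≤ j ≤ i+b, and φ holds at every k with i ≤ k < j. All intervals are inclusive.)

Evaluate at each i in [0,5]:
  i=0: ✗ (lhs fails at k=0 before rhs at j=1)
  i=1: ✗ (no rhs in [2,2])
  i=2: ✗ (no rhs in [3,3])
  i=3: ✗ (no rhs in [4,4])
  i=4: ✗ (no rhs in [5,5])
  i=5: ✓ (rhs at j=6; lhs holds on [5,5])

5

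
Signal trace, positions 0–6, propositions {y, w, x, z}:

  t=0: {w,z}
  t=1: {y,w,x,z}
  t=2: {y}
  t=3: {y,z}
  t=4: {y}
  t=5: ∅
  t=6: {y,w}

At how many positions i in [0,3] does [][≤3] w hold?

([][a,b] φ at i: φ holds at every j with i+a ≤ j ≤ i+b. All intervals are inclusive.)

0

Evaluate at each i in [0,3]:
  i=0: ✗ (fails at j=2)
  i=1: ✗ (fails at j=2)
  i=2: ✗ (fails at j=2)
  i=3: ✗ (fails at j=3)
Positions where it holds: {} → 0.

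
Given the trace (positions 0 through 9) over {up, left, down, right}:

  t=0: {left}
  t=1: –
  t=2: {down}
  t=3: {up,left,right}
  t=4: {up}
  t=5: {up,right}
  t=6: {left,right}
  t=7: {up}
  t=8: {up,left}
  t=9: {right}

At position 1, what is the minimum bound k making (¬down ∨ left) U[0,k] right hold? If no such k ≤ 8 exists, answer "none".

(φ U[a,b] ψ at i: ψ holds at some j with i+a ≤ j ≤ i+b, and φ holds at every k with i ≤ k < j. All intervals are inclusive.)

Need earliest j ≥ 1 with right, and (¬down ∨ left) at every k in [1,j-1].
  j=1: rhs fails.
  j=2: rhs fails.
  j=3: rhs holds but lhs fails at k=2.
  j=4: rhs fails.
  j=5: rhs holds but lhs fails at k=2.
  j=6: rhs holds but lhs fails at k=2.
  j=7: rhs fails.
  j=8: rhs fails.
  j=9: rhs holds but lhs fails at k=2.
No witness within the range → none.

none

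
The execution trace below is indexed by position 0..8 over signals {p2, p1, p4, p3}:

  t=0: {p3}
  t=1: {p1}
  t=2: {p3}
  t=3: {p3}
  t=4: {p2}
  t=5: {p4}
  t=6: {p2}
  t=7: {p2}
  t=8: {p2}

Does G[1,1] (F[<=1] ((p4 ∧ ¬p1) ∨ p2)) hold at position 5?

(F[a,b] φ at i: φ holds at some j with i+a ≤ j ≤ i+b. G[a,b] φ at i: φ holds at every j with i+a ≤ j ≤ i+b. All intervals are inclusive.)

True

Check F[<=1] ((p4 ∧ ¬p1) ∨ p2) at every j in [6,6]:
  j=6: holds (witness at 6)
All positions satisfy it → formula holds.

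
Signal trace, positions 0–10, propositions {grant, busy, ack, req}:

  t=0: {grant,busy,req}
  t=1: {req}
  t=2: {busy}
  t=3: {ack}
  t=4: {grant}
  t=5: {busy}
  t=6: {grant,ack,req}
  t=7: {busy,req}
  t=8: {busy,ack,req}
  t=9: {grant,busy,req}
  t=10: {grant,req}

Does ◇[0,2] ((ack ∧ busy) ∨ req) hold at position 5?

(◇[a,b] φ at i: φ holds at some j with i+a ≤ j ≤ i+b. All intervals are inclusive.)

Yes

Check ((ack ∧ busy) ∨ req) at each j in [5,7]:
  j=5: false
  j=6: true
  j=7: true
Found at j=6 → formula holds.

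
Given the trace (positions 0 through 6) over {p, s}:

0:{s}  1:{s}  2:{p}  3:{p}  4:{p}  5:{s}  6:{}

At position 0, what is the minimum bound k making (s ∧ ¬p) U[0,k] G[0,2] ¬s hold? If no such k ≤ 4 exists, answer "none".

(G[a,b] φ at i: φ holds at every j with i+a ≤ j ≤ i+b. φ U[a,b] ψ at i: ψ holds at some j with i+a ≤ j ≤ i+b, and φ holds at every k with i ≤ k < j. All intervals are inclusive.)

2

Need earliest j ≥ 0 with G[0,2] ¬s, and (s ∧ ¬p) at every k in [0,j-1].
  j=0: rhs fails.
  j=1: rhs fails.
  j=2: rhs holds; lhs holds on [0,1]. k = 2.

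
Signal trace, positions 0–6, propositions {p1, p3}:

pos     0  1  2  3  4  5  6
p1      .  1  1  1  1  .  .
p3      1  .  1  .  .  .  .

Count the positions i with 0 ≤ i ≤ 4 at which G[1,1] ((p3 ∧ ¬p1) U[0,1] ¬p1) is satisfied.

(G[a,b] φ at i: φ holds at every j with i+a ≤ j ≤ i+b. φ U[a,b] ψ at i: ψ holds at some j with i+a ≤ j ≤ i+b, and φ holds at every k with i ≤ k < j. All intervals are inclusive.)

Evaluate at each i in [0,4]:
  i=0: ✗ (fails at j=1)
  i=1: ✗ (fails at j=2)
  i=2: ✗ (fails at j=3)
  i=3: ✗ (fails at j=4)
  i=4: ✓ (all of [5,5])
Positions where it holds: {4} → 1.

1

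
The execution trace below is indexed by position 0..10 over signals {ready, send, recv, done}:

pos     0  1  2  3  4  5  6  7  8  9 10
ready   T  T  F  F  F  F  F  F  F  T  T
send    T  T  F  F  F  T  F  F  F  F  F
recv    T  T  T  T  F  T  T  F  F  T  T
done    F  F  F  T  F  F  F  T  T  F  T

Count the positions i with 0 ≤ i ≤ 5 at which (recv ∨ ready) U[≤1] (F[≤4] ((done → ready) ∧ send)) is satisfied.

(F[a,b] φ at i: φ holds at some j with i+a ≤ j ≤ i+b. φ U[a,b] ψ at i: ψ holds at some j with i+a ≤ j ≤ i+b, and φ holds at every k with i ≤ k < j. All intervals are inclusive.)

Evaluate at each i in [0,5]:
  i=0: ✓ (rhs at j=0)
  i=1: ✓ (rhs at j=1)
  i=2: ✓ (rhs at j=2)
  i=3: ✓ (rhs at j=3)
  i=4: ✓ (rhs at j=4)
  i=5: ✓ (rhs at j=5)
Positions where it holds: {0, 1, 2, 3, 4, 5} → 6.

6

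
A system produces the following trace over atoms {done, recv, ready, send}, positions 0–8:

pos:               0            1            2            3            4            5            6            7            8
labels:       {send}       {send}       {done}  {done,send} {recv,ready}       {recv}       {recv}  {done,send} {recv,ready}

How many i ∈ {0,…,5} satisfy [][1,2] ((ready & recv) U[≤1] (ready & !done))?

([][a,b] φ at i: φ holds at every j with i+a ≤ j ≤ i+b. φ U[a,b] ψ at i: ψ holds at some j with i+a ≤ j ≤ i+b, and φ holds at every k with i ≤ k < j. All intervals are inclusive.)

Evaluate at each i in [0,5]:
  i=0: ✗ (fails at j=1)
  i=1: ✗ (fails at j=2)
  i=2: ✗ (fails at j=3)
  i=3: ✗ (fails at j=5)
  i=4: ✗ (fails at j=5)
  i=5: ✗ (fails at j=6)
Positions where it holds: {} → 0.

0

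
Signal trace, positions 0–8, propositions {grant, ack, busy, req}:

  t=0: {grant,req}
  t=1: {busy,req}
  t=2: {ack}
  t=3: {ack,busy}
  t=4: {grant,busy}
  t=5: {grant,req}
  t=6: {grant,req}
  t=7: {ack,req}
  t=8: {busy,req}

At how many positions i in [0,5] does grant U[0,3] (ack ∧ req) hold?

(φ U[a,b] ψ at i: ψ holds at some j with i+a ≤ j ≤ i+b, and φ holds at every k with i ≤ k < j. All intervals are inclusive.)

2

Evaluate at each i in [0,5]:
  i=0: ✗ (no rhs in [0,3])
  i=1: ✗ (no rhs in [1,4])
  i=2: ✗ (no rhs in [2,5])
  i=3: ✗ (no rhs in [3,6])
  i=4: ✓ (rhs at j=7; lhs holds on [4,6])
  i=5: ✓ (rhs at j=7; lhs holds on [5,6])
Positions where it holds: {4, 5} → 2.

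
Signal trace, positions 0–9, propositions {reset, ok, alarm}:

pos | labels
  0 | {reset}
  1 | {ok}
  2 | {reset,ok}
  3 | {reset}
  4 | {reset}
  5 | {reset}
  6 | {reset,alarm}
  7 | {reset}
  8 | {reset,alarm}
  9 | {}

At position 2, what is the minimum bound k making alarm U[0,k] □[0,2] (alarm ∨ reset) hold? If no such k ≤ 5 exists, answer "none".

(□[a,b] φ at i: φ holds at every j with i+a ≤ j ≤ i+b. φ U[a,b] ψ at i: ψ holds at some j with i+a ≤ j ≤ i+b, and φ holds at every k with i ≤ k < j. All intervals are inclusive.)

0

Need earliest j ≥ 2 with □[0,2] (alarm ∨ reset), and alarm at every k in [2,j-1].
  j=2: rhs holds (empty prefix). k = 0.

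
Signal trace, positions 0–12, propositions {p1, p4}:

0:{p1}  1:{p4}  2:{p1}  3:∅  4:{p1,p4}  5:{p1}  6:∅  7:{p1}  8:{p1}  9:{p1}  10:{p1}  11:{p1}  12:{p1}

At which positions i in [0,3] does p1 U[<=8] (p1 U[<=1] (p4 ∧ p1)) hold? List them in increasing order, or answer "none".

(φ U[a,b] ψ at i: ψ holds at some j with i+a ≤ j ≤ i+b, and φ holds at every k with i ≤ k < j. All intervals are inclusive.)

Evaluate at each i in [0,3]:
  i=0: ✗ (lhs fails at k=1 before rhs at j=4)
  i=1: ✗ (lhs fails at k=1 before rhs at j=4)
  i=2: ✗ (lhs fails at k=3 before rhs at j=4)
  i=3: ✗ (lhs fails at k=3 before rhs at j=4)

none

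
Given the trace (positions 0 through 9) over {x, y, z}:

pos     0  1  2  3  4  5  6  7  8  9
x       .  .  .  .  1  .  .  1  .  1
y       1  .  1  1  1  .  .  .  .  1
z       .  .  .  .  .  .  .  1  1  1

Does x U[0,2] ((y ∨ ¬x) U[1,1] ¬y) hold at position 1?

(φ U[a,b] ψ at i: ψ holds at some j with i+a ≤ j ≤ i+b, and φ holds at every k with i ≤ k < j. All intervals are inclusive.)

Need some j in [1,3] with ((y ∨ ¬x) U[1,1] ¬y), and x at every k in [1,j-1].
  j=1: ((y ∨ ¬x) U[1,1] ¬y) — fails.
  j=2: ((y ∨ ¬x) U[1,1] ¬y) — fails.
  j=3: ((y ∨ ¬x) U[1,1] ¬y) — fails.
No j in the window works → until fails.

False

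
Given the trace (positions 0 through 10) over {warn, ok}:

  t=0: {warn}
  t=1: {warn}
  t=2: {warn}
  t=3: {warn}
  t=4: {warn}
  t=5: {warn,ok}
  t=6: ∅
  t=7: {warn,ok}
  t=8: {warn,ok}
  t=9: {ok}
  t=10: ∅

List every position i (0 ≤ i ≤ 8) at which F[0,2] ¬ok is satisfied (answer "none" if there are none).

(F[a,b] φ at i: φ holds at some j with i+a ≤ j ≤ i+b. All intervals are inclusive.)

Evaluate at each i in [0,8]:
  i=0: ✓ (witness j=0)
  i=1: ✓ (witness j=1)
  i=2: ✓ (witness j=2)
  i=3: ✓ (witness j=3)
  i=4: ✓ (witness j=4)
  i=5: ✓ (witness j=6)
  i=6: ✓ (witness j=6)
  i=7: ✗ (none in [7,9])
  i=8: ✓ (witness j=10)

0, 1, 2, 3, 4, 5, 6, 8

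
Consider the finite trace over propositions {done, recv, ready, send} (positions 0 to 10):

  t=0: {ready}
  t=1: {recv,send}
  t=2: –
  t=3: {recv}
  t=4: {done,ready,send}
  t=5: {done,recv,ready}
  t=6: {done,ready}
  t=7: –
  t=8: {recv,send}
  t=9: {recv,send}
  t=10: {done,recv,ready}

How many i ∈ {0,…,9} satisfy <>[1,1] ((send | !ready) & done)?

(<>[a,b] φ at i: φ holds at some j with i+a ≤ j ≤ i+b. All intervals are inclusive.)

Evaluate at each i in [0,9]:
  i=0: ✗ (none in [1,1])
  i=1: ✗ (none in [2,2])
  i=2: ✗ (none in [3,3])
  i=3: ✓ (witness j=4)
  i=4: ✗ (none in [5,5])
  i=5: ✗ (none in [6,6])
  i=6: ✗ (none in [7,7])
  i=7: ✗ (none in [8,8])
  i=8: ✗ (none in [9,9])
  i=9: ✗ (none in [10,10])
Positions where it holds: {3} → 1.

1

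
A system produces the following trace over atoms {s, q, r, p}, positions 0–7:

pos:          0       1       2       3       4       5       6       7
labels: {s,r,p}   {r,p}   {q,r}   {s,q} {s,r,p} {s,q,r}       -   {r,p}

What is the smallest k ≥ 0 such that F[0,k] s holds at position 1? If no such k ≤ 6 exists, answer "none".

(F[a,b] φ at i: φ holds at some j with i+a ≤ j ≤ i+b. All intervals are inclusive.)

2

Scan j = 1,2,… for s:
  j=1: fails
  j=2: fails
  j=3: holds
First hit at j=3, so smallest k = 3-1 = 2.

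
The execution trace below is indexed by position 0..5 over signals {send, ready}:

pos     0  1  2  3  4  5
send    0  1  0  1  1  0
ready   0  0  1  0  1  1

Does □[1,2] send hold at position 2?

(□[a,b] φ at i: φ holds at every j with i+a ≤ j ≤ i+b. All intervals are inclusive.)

Check send at every j in [3,4]:
  j=3: true
  j=4: true
All positions satisfy it → formula holds.

True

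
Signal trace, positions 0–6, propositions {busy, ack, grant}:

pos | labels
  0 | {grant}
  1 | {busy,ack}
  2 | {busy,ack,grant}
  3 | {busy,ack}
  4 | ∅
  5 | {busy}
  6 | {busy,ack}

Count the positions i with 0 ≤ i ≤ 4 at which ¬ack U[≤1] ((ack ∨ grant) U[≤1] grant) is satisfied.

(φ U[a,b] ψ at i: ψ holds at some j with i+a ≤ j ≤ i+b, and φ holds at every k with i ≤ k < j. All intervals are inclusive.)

3

Evaluate at each i in [0,4]:
  i=0: ✓ (rhs at j=0)
  i=1: ✓ (rhs at j=1)
  i=2: ✓ (rhs at j=2)
  i=3: ✗ (no rhs in [3,4])
  i=4: ✗ (no rhs in [4,5])
Positions where it holds: {0, 1, 2} → 3.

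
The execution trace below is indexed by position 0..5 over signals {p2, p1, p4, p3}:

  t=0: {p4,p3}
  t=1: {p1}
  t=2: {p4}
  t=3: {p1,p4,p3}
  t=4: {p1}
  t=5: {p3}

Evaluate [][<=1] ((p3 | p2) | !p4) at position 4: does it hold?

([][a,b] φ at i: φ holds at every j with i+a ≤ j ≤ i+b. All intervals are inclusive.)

Yes

Check ((p3 | p2) | !p4) at every j in [4,5]:
  j=4: true
  j=5: true
All positions satisfy it → formula holds.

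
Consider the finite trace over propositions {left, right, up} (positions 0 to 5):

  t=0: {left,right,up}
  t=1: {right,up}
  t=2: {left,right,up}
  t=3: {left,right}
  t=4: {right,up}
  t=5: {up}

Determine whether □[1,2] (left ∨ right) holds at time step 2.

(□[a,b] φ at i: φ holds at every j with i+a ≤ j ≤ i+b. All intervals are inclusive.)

Holds

Check (left ∨ right) at every j in [3,4]:
  j=3: true
  j=4: true
All positions satisfy it → formula holds.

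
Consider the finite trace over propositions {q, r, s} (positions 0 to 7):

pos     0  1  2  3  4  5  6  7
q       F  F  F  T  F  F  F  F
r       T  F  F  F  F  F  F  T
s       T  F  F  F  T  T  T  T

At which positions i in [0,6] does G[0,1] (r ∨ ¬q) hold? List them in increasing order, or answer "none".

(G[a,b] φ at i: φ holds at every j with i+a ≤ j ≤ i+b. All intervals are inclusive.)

0, 1, 4, 5, 6

Evaluate at each i in [0,6]:
  i=0: ✓ (all of [0,1])
  i=1: ✓ (all of [1,2])
  i=2: ✗ (fails at j=3)
  i=3: ✗ (fails at j=3)
  i=4: ✓ (all of [4,5])
  i=5: ✓ (all of [5,6])
  i=6: ✓ (all of [6,7])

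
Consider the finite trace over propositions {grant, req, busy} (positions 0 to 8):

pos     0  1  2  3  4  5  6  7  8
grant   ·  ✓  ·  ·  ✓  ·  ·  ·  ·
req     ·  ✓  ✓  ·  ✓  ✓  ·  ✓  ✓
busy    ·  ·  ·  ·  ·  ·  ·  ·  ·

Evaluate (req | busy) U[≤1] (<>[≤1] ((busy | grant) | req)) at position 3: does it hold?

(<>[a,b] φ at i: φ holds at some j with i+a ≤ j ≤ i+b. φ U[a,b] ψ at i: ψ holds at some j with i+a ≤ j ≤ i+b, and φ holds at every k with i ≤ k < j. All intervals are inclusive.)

True

Need some j in [3,4] with <>[≤1] ((busy | grant) | req), and (req | busy) at every k in [3,j-1].
  j=3: <>[≤1] ((busy | grant) | req) holds; no prefix to check → satisfied.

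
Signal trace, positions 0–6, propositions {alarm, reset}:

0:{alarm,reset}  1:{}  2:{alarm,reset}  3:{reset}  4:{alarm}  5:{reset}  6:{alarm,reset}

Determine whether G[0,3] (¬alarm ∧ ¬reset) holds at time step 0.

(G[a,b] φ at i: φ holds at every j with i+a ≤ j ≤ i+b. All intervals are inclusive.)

False

Check (¬alarm ∧ ¬reset) at every j in [0,3]:
  j=0: false
  j=1: true
  j=2: false
  j=3: false
Fails at j=0 → formula fails.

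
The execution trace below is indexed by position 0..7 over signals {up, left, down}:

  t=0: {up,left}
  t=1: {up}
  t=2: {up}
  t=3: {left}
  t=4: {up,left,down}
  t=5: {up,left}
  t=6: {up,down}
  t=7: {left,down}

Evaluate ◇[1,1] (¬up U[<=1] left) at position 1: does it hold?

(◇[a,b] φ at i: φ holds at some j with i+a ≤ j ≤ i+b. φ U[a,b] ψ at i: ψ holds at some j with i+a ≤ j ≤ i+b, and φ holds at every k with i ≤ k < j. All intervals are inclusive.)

Check (¬up U[<=1] left) at each j in [2,2]:
  j=2: fails
No position in the window satisfies it → formula fails.

No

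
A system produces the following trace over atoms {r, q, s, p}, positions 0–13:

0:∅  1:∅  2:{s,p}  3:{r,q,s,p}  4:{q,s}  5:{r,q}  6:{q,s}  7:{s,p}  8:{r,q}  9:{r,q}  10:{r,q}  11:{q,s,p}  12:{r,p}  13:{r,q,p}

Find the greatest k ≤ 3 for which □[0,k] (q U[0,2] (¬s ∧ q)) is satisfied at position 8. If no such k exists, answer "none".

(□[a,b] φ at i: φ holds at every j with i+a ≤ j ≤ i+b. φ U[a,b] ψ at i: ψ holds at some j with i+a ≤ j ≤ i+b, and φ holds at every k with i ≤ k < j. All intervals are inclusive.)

(q U[0,2] (¬s ∧ q)) must hold from j=8 onward; find where it first fails.
  j=8: holds
  j=9: holds
  j=10: holds
  j=11: fails
Holds on [8,10], so largest k = 2.

2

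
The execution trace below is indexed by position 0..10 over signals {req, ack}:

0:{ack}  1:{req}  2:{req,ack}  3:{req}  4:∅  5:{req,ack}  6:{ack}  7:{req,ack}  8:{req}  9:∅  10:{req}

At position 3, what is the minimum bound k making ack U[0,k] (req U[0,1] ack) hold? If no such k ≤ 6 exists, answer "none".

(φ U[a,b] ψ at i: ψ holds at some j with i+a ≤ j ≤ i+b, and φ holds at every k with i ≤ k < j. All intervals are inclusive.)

Need earliest j ≥ 3 with (req U[0,1] ack), and ack at every k in [3,j-1].
  j=3: rhs fails.
  j=4: rhs fails.
  j=5: rhs holds but lhs fails at k=3.
  j=6: rhs holds but lhs fails at k=3.
  j=7: rhs holds but lhs fails at k=3.
  j=8: rhs fails.
  j=9: rhs fails.
No witness within the range → none.

none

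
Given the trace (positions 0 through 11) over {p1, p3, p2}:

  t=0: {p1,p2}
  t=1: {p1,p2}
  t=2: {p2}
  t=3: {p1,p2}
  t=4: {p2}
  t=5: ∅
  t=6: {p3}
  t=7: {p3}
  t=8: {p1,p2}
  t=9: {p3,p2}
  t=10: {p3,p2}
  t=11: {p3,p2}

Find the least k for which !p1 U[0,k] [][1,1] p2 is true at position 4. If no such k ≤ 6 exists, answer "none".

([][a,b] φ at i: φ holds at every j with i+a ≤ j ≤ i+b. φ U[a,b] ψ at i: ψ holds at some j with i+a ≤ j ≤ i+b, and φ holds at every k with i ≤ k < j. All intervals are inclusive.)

3

Need earliest j ≥ 4 with [][1,1] p2, and !p1 at every k in [4,j-1].
  j=4: rhs fails.
  j=5: rhs fails.
  j=6: rhs fails.
  j=7: rhs holds; lhs holds on [4,6]. k = 3.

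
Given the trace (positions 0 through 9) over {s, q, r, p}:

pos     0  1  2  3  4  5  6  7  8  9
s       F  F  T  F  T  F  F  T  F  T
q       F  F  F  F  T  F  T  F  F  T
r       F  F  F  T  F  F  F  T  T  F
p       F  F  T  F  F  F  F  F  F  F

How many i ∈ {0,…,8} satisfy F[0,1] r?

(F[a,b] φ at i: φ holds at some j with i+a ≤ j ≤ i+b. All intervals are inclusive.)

Evaluate at each i in [0,8]:
  i=0: ✗ (none in [0,1])
  i=1: ✗ (none in [1,2])
  i=2: ✓ (witness j=3)
  i=3: ✓ (witness j=3)
  i=4: ✗ (none in [4,5])
  i=5: ✗ (none in [5,6])
  i=6: ✓ (witness j=7)
  i=7: ✓ (witness j=7)
  i=8: ✓ (witness j=8)
Positions where it holds: {2, 3, 6, 7, 8} → 5.

5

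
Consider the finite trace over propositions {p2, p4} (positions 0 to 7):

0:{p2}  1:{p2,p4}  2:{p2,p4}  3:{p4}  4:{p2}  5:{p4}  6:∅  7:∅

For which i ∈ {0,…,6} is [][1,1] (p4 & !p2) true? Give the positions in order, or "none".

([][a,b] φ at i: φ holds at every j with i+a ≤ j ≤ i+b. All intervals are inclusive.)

Evaluate at each i in [0,6]:
  i=0: ✗ (fails at j=1)
  i=1: ✗ (fails at j=2)
  i=2: ✓ (all of [3,3])
  i=3: ✗ (fails at j=4)
  i=4: ✓ (all of [5,5])
  i=5: ✗ (fails at j=6)
  i=6: ✗ (fails at j=7)

2, 4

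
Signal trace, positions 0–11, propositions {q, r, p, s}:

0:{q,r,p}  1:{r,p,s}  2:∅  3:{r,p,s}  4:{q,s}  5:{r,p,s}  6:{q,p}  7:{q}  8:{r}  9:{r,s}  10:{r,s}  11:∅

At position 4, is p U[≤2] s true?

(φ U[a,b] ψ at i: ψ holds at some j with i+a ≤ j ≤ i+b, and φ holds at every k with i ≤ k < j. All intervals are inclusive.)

Holds

Need some j in [4,6] with s, and p at every k in [4,j-1].
  j=4: s holds; no prefix to check → satisfied.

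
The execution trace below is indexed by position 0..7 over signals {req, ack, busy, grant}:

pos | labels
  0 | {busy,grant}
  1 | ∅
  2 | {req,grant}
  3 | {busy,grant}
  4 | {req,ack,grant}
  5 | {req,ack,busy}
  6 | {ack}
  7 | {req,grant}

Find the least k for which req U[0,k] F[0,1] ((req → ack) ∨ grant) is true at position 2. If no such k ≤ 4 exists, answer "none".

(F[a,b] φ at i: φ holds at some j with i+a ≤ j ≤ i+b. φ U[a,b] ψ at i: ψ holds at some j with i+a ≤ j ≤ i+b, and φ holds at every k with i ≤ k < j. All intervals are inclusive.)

Need earliest j ≥ 2 with F[0,1] ((req → ack) ∨ grant), and req at every k in [2,j-1].
  j=2: rhs holds (empty prefix). k = 0.

0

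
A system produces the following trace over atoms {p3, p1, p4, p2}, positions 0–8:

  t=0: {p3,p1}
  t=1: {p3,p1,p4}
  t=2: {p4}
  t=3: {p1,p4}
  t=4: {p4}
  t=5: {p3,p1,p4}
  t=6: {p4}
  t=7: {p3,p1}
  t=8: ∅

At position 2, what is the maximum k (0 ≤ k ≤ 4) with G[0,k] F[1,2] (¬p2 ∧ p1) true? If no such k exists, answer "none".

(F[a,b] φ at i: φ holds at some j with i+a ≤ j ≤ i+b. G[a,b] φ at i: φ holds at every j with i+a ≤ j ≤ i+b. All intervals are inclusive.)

4

F[1,2] (¬p2 ∧ p1) must hold from j=2 onward; find where it first fails.
  j=2: holds
  j=3: holds
  j=4: holds
  j=5: holds
  j=6: holds
Holds through j=6; largest k = 4.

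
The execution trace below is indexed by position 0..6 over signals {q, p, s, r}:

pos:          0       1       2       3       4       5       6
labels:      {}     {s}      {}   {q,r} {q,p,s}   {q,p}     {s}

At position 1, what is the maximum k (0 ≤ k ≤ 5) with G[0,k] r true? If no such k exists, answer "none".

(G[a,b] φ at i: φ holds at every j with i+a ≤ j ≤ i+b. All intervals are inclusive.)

none

r must hold from j=1 onward; find where it first fails.
  j=1: fails → no k works.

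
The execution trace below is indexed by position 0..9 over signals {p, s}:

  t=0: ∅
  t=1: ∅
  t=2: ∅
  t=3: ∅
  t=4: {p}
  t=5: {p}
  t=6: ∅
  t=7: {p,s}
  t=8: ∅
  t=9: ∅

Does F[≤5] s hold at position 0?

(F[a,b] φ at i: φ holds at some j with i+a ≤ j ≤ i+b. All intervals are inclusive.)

No

Check s at each j in [0,5]:
  j=0: false
  j=1: false
  j=2: false
  j=3: false
  j=4: false
  j=5: false
No position in the window satisfies it → formula fails.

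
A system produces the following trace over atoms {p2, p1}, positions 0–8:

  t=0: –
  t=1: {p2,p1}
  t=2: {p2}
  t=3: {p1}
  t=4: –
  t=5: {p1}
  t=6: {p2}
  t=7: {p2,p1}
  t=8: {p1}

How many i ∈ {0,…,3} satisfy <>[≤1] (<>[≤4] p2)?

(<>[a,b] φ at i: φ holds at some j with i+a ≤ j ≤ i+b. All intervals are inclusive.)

Evaluate at each i in [0,3]:
  i=0: ✓ (witness j=0)
  i=1: ✓ (witness j=1)
  i=2: ✓ (witness j=2)
  i=3: ✓ (witness j=3)
Positions where it holds: {0, 1, 2, 3} → 4.

4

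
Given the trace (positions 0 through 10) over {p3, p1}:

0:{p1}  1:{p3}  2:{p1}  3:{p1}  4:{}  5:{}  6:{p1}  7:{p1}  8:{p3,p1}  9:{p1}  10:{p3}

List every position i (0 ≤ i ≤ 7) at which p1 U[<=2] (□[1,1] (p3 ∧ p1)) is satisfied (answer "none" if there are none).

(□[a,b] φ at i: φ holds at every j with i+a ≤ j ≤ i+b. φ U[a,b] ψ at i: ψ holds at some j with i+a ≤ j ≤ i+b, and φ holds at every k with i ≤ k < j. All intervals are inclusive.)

6, 7

Evaluate at each i in [0,7]:
  i=0: ✗ (no rhs in [0,2])
  i=1: ✗ (no rhs in [1,3])
  i=2: ✗ (no rhs in [2,4])
  i=3: ✗ (no rhs in [3,5])
  i=4: ✗ (no rhs in [4,6])
  i=5: ✗ (lhs fails at k=5 before rhs at j=7)
  i=6: ✓ (rhs at j=7; lhs holds on [6,6])
  i=7: ✓ (rhs at j=7)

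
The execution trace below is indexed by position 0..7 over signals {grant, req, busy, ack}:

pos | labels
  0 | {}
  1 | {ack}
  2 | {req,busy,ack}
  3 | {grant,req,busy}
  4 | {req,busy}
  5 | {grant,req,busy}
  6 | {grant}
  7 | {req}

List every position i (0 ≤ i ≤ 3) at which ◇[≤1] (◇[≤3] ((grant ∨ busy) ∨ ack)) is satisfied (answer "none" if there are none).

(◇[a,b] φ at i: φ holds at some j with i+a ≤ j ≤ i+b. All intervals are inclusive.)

Evaluate at each i in [0,3]:
  i=0: ✓ (witness j=0)
  i=1: ✓ (witness j=1)
  i=2: ✓ (witness j=2)
  i=3: ✓ (witness j=3)

0, 1, 2, 3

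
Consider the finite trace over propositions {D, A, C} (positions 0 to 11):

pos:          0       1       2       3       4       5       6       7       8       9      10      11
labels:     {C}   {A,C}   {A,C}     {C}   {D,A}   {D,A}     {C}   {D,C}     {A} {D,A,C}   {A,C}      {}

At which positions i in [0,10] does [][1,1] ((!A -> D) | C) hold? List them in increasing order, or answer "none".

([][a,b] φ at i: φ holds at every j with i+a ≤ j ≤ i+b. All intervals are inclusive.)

Evaluate at each i in [0,10]:
  i=0: ✓ (all of [1,1])
  i=1: ✓ (all of [2,2])
  i=2: ✓ (all of [3,3])
  i=3: ✓ (all of [4,4])
  i=4: ✓ (all of [5,5])
  i=5: ✓ (all of [6,6])
  i=6: ✓ (all of [7,7])
  i=7: ✓ (all of [8,8])
  i=8: ✓ (all of [9,9])
  i=9: ✓ (all of [10,10])
  i=10: ✗ (fails at j=11)

0, 1, 2, 3, 4, 5, 6, 7, 8, 9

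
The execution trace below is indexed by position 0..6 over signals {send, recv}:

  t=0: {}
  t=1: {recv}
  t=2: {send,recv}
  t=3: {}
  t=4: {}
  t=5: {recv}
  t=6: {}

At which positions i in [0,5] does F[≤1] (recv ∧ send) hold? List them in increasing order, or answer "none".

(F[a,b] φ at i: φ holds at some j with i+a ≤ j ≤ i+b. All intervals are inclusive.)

Evaluate at each i in [0,5]:
  i=0: ✗ (none in [0,1])
  i=1: ✓ (witness j=2)
  i=2: ✓ (witness j=2)
  i=3: ✗ (none in [3,4])
  i=4: ✗ (none in [4,5])
  i=5: ✗ (none in [5,6])

1, 2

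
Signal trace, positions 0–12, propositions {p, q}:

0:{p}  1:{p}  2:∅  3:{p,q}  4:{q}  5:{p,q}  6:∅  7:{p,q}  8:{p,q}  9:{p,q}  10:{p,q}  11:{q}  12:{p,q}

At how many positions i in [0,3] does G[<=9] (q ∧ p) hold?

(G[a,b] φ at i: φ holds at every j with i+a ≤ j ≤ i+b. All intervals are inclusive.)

Evaluate at each i in [0,3]:
  i=0: ✗ (fails at j=0)
  i=1: ✗ (fails at j=1)
  i=2: ✗ (fails at j=2)
  i=3: ✗ (fails at j=4)
Positions where it holds: {} → 0.

0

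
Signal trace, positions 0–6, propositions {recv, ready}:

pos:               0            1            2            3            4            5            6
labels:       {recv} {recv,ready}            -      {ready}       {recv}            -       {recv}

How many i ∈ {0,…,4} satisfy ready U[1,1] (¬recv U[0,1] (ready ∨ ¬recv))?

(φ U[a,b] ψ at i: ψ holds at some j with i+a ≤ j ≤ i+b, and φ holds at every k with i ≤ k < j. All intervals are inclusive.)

Evaluate at each i in [0,4]:
  i=0: ✗ (lhs fails at k=0 before rhs at j=1)
  i=1: ✓ (rhs at j=2; lhs holds on [1,1])
  i=2: ✗ (lhs fails at k=2 before rhs at j=3)
  i=3: ✗ (no rhs in [4,4])
  i=4: ✗ (lhs fails at k=4 before rhs at j=5)
Positions where it holds: {1} → 1.

1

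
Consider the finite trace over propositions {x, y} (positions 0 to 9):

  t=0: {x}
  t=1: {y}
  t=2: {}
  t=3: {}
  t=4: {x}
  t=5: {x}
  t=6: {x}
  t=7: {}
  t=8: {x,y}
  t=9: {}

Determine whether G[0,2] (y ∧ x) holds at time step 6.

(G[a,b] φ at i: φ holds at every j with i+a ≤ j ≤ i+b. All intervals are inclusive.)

Check (y ∧ x) at every j in [6,8]:
  j=6: false
  j=7: false
  j=8: true
Fails at j=6 → formula fails.

No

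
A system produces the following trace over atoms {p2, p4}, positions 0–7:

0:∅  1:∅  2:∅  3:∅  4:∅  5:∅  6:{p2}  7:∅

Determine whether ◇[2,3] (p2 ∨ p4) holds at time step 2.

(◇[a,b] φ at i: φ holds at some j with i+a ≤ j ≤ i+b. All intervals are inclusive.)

Check (p2 ∨ p4) at each j in [4,5]:
  j=4: false
  j=5: false
No position in the window satisfies it → formula fails.

Does not hold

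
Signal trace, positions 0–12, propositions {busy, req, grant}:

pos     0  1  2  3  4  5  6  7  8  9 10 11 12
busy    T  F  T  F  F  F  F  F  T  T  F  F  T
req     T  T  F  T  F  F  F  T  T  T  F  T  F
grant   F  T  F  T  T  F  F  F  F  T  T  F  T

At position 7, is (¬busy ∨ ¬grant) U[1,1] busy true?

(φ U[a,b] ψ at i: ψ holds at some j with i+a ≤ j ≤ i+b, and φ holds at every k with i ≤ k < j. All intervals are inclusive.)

True

Need some j in [8,8] with busy, and (¬busy ∨ ¬grant) at every k in [7,j-1].
  j=8: busy holds; (¬busy ∨ ¬grant) holds at every k in [7,7] → satisfied.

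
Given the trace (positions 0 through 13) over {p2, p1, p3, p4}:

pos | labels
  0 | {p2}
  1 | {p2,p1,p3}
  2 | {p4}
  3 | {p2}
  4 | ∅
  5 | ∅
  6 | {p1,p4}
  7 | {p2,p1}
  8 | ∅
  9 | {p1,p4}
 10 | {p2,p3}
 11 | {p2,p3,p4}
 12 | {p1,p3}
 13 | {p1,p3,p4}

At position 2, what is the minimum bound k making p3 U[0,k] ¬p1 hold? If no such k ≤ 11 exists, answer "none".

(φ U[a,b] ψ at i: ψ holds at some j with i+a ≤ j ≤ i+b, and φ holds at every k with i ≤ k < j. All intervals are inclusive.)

0

Need earliest j ≥ 2 with ¬p1, and p3 at every k in [2,j-1].
  j=2: rhs holds (empty prefix). k = 0.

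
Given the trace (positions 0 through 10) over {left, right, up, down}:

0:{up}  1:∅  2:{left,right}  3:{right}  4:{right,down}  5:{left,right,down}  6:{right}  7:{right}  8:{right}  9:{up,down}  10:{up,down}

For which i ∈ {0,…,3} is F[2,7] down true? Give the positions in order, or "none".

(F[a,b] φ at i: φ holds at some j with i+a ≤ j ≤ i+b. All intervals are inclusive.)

0, 1, 2, 3

Evaluate at each i in [0,3]:
  i=0: ✓ (witness j=4)
  i=1: ✓ (witness j=4)
  i=2: ✓ (witness j=4)
  i=3: ✓ (witness j=5)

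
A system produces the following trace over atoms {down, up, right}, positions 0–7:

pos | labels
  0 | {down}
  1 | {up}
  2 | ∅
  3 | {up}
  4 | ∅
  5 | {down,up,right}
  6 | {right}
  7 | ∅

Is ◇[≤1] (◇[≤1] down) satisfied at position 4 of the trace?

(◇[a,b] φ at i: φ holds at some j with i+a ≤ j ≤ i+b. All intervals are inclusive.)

Check ◇[≤1] down at each j in [4,5]:
  j=4: holds (witness at 5)
  j=5: holds (witness at 5)
Found at j=4 → formula holds.

True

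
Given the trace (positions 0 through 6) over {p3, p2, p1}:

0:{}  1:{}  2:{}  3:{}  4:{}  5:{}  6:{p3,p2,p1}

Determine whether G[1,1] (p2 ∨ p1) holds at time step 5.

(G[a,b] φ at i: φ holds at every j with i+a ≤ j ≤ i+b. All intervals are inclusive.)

Check (p2 ∨ p1) at every j in [6,6]:
  j=6: true
All positions satisfy it → formula holds.

True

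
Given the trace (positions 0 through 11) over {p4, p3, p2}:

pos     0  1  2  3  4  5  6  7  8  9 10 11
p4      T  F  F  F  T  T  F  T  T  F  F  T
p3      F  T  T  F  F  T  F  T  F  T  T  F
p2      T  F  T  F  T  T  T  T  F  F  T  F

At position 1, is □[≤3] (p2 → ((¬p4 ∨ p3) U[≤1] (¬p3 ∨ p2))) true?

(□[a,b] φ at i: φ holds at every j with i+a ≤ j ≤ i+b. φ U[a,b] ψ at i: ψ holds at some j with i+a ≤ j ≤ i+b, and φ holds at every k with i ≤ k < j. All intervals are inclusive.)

Check (p2 → ((¬p4 ∨ p3) U[≤1] (¬p3 ∨ p2))) at every j in [1,4]:
  j=1: antecedent false → ✓
  j=2: antecedent true; consequent holds → ✓
  j=3: antecedent false → ✓
  j=4: antecedent true; consequent holds → ✓
All positions satisfy it → formula holds.

Holds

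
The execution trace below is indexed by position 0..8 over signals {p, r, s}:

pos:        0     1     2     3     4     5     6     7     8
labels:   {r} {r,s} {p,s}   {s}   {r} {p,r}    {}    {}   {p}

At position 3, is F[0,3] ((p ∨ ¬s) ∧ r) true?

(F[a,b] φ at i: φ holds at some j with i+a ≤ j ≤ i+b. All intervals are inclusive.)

Yes

Check ((p ∨ ¬s) ∧ r) at each j in [3,6]:
  j=3: false
  j=4: true
  j=5: true
  j=6: false
Found at j=4 → formula holds.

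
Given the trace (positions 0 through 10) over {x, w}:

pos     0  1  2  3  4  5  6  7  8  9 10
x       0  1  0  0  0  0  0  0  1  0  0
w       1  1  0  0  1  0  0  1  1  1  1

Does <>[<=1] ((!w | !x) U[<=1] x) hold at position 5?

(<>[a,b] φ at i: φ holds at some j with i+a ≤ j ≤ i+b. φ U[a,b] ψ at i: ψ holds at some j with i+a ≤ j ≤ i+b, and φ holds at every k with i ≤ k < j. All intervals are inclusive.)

False

Check ((!w | !x) U[<=1] x) at each j in [5,6]:
  j=5: fails
  j=6: fails
No position in the window satisfies it → formula fails.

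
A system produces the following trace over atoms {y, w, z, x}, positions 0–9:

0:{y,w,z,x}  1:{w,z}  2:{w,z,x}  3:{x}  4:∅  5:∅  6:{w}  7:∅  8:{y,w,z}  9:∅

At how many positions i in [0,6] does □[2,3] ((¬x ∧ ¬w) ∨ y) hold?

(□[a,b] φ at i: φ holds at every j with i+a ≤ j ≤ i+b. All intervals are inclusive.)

3

Evaluate at each i in [0,6]:
  i=0: ✗ (fails at j=2)
  i=1: ✗ (fails at j=3)
  i=2: ✓ (all of [4,5])
  i=3: ✗ (fails at j=6)
  i=4: ✗ (fails at j=6)
  i=5: ✓ (all of [7,8])
  i=6: ✓ (all of [8,9])
Positions where it holds: {2, 5, 6} → 3.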